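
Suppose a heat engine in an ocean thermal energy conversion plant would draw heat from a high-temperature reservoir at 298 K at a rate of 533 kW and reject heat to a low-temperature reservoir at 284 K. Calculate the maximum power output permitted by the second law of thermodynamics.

Ẇ_max ≈ 25.0 kW

The upper bound on efficiency is η_max = 1 − T_C/T_H = 1 − 284.00/298.00 = 0.0470.
W_max = η_max · Q_H = 0.0470 × 533 = 25.0 kW.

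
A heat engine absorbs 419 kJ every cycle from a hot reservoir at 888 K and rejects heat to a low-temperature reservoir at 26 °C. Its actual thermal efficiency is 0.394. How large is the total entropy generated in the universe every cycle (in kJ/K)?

ΔS_univ ≈ 0.377 kJ/K

T_C = 26 °C → 26 + 273.15 = 299.15 K.
W = η·Q_H = 0.394 × 419 = 165.1 kJ, so Q_C = Q_H − W = 253.9 kJ.
Entropy balance on the reservoirs: −Q_H/T_H = -0.4718 kJ/K, +Q_C/T_C = 0.8488 kJ/K.
ΔS_univ = −Q_H/T_H + Q_C/T_C = 0.377 kJ/K (> 0, since η = 0.394 < η_Carnot = 0.663).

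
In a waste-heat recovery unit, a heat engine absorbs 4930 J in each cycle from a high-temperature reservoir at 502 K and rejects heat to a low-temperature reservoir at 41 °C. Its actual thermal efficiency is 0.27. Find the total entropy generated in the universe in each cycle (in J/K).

T_C = 41 °C → 41 + 273.15 = 314.15 K.
W = η·Q_H = 0.27 × 4930 = 1331 J, so Q_C = Q_H − W = 3599 J.
Entropy balance on the reservoirs: −Q_H/T_H = -9.821 J/K, +Q_C/T_C = 11.46 J/K.
ΔS_univ = −Q_H/T_H + Q_C/T_C = 1.635 J/K (> 0, since η = 0.27 < η_Carnot = 0.374).

ΔS_univ ≈ 1.635 J/K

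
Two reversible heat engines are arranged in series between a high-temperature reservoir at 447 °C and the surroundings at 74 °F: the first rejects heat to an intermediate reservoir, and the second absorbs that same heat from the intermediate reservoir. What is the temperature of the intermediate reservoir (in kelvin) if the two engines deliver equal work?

T_m ≈ 508 K

T_H = 447 °C → 447 + 273.15 = 720.15 K.
T_C = 74 °F → (74 − 32) × 5/9 = 23.33 °C = 296.48 K.
For reversible stages Q_m = Q_H·(T_m/T_H). Setting W₁ = Q_H(1 − T_m/T_H) equal to W₂ = Q_m(1 − T_C/T_m) = Q_H·(T_m − T_C)/T_H gives T_H − T_m = T_m − T_C, so T_m = (T_H + T_C)/2 = (720.15 + 296.48)/2 = 508 K.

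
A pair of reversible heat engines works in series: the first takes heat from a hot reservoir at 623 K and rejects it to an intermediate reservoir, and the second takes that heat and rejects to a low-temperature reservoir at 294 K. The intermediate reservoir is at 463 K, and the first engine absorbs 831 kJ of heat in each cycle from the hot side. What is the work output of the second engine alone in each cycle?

W₂ ≈ 225 kJ

Heat entering the second stage: Q_m = Q_H·(T_m/T_H) = 831 × 463.00/623.00 = 618 kJ.
Second-stage efficiency η₂ = 1 − T_C/T_m = 1 − 294.00/463.00 = 0.3650, so W₂ = η₂·Q_m = 225 kJ.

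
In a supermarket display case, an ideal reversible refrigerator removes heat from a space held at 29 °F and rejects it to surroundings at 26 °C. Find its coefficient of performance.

COP_R ≈ 9.813

T_H = 26 °C → 26 + 273.15 = 299.15 K.
T_C = 29 °F → (29 − 32) × 5/9 = -1.67 °C = 271.48 K.
The reversible coefficient of performance is COP_R = T_C/(T_H − T_C) = 271.48/(299.15 − 271.48) = 9.813.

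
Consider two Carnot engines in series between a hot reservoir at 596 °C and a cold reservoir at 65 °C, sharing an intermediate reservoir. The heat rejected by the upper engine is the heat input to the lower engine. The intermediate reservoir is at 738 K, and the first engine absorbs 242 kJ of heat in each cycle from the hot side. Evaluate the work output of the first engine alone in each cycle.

W₁ ≈ 36.52 kJ

T_H = 596 °C → 596 + 273.15 = 869.15 K.
T_C = 65 °C → 65 + 273.15 = 338.15 K.
First-stage efficiency η₁ = 1 − T_m/T_H = 1 − 738.00/869.15 = 0.1509.
W₁ = η₁·Q_H = 0.1509 × 242 = 36.52 kJ.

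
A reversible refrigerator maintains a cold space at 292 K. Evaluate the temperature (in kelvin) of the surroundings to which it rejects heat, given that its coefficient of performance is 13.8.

COP_R = T_C/(T_H − T_C) ⇒ T_H = T_C·(1 + 1/COP_R) = 292.00 × (1 + 1/13.8) = 313.2 K.

T_H ≈ 313.2 K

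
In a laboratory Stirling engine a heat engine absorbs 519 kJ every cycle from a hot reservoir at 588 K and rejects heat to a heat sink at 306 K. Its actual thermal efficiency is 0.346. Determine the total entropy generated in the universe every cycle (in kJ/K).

W = η·Q_H = 0.346 × 519 = 179.6 kJ, so Q_C = Q_H − W = 339.4 kJ.
The hot reservoir loses entropy Q_H/T_H = 519/588.00 = 0.8827 kJ/K; the cold reservoir gains Q_C/T_C = 339.4/306.00 = 1.109 kJ/K.
ΔS_univ = −Q_H/T_H + Q_C/T_C = 0.2266 kJ/K (> 0, since η = 0.346 < η_Carnot = 0.480).

ΔS_univ ≈ 0.2266 kJ/K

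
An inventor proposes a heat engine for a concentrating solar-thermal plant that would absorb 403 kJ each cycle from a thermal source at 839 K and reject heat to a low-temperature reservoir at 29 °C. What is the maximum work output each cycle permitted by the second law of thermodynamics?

W_max ≈ 258 kJ

T_C = 29 °C → 29 + 273.15 = 302.15 K.
The second-law ceiling is the Carnot efficiency, η_max = 1 − T_C/T_H = 1 − 302.15/839.00 = 0.6399.
W_max = η_max · Q_H = 0.6399 × 403 = 258 kJ.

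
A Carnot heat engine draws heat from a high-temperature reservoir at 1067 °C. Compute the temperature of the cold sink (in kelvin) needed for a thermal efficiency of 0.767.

T_C ≈ 312.3 K

T_H = 1067 °C → 1067 + 273.15 = 1340.15 K.
From η = 1 − T_C/T_H, T_C = T_H·(1 − η) = 1340.15 × (1 − 0.767) = 312.3 K.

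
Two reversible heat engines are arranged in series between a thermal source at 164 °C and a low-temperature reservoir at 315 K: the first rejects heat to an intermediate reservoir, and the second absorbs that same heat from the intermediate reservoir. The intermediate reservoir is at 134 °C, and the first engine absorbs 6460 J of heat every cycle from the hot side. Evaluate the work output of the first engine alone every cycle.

T_H = 164 °C → 164 + 273.15 = 437.15 K.
T_m = 134 °C → 134 + 273.15 = 407.15 K.
First-stage efficiency η₁ = 1 − T_m/T_H = 1 − 407.15/437.15 = 0.0686.
W₁ = η₁·Q_H = 0.0686 × 6460 = 443 J.

W₁ ≈ 443 J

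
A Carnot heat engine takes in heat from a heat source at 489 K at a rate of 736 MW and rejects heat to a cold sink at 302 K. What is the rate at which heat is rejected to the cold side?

For a reversible engine, η = 1 − T_C/T_H = 1 − 302.00/489.00 = 0.3824.
For a reversible cycle Q_C/Q_H = T_C/T_H, so Q_C = 736 × 302.00/489.00 = 454.5 MW.

Q̇_C ≈ 454.5 MW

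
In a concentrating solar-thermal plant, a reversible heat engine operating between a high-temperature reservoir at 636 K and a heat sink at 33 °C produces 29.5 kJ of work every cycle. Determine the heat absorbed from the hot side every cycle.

T_C = 33 °C → 33 + 273.15 = 306.15 K.
For a reversible engine, η = 1 − T_C/T_H = 1 − 306.15/636.00 = 0.5186.
Q_H = W/η = 29.5/0.5186 = 56.9 kJ.

Q_H ≈ 56.9 kJ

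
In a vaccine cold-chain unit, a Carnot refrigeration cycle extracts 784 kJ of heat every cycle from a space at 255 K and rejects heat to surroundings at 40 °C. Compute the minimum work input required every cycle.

W_in ≈ 179 kJ

T_H = 40 °C → 40 + 273.15 = 313.15 K.
COP_R = T_C/(T_H − T_C) = 255.00/58.15 = 4.3852.
W = Q_C/COP_R = 784/4.3852 = 179 kJ.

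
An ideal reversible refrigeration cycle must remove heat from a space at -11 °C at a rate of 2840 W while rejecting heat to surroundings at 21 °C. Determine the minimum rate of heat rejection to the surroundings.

Q̇_H ≈ 3187 W

T_H = 21 °C → 21 + 273.15 = 294.15 K.
T_C = -11 °C → -11 + 273.15 = 262.15 K.
For a reversible cycle Q_H/Q_C = T_H/T_C, so Q_H = Q_C·T_H/T_C = 2840 × 294.15/262.15 = 3187 W.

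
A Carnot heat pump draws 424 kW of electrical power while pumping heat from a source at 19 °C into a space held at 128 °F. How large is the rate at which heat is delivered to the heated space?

Q̇_H ≈ 4032 kW

T_H = 128 °F → (128 − 32) × 5/9 = 53.33 °C = 326.48 K.
T_C = 19 °C → 19 + 273.15 = 292.15 K.
For a reversible heat pump, COP_HP = T_H/(T_H − T_C) = 326.48/34.33 = 9.5092.
Q_H = COP_HP · W = 9.5092 × 424 = 4032 kW.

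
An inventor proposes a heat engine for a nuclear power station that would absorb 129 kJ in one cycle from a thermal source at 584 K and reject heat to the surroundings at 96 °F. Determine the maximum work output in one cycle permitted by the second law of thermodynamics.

T_C = 96 °F → (96 − 32) × 5/9 = 35.56 °C = 308.71 K.
No engine can exceed the Carnot limit: η_max = 1 − T_C/T_H = 1 − 308.71/584.00 = 0.4714.
W_max = η_max · Q_H = 0.4714 × 129 = 60.8 kJ.

W_max ≈ 60.8 kJ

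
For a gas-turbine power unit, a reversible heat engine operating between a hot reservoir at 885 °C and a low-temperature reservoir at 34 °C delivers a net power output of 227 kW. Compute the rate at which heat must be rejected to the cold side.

Q̇_C ≈ 81.9 kW

T_H = 885 °C → 885 + 273.15 = 1158.15 K.
T_C = 34 °C → 34 + 273.15 = 307.15 K.
For a reversible engine, η = 1 − T_C/T_H = 1 − 307.15/1158.15 = 0.7348.
Since Q_C/Q_H = T_C/T_H and Q_H = W/η, Q_C = W·T_C/(T_H − T_C) = 227 × 307.15/851.00 = 81.9 kW.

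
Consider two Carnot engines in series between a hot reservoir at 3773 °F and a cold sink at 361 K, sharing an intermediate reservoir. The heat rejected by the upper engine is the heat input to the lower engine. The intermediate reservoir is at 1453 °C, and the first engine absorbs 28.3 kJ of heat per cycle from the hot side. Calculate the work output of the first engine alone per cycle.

T_H = 3773 °F → (3773 − 32) × 5/9 = 2078.33 °C = 2351.48 K.
T_m = 1453 °C → 1453 + 273.15 = 1726.15 K.
First-stage efficiency η₁ = 1 − T_m/T_H = 1 − 1726.15/2351.48 = 0.2659.
W₁ = η₁·Q_H = 0.2659 × 28.3 = 7.53 kJ.

W₁ ≈ 7.53 kJ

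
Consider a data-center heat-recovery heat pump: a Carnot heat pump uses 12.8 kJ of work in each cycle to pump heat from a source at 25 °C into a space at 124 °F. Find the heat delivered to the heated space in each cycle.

Q_H ≈ 159 kJ

T_H = 124 °F → (124 − 32) × 5/9 = 51.11 °C = 324.26 K.
T_C = 25 °C → 25 + 273.15 = 298.15 K.
COP_HP = T_H/(T_H − T_C) = 324.26/26.11 = 12.4185.
Q_H = COP_HP · W = 12.4185 × 12.8 = 159 kJ.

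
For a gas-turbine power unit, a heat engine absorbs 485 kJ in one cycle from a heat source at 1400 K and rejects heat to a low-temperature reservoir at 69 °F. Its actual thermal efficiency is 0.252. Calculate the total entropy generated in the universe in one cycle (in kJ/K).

T_C = 69 °F → (69 − 32) × 5/9 = 20.56 °C = 293.71 K.
W = η·Q_H = 0.252 × 485 = 122.2 kJ, so Q_C = Q_H − W = 362.8 kJ.
The hot reservoir loses entropy Q_H/T_H = 485/1400.00 = 0.3464 kJ/K; the cold reservoir gains Q_C/T_C = 362.8/293.71 = 1.235 kJ/K.
ΔS_univ = −Q_H/T_H + Q_C/T_C = 0.8888 kJ/K (> 0, since η = 0.252 < η_Carnot = 0.790).

ΔS_univ ≈ 0.8888 kJ/K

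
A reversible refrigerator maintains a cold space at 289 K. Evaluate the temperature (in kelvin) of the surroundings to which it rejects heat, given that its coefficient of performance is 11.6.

COP_R = T_C/(T_H − T_C) ⇒ T_H = T_C·(1 + 1/COP_R) = 289.00 × (1 + 1/11.6) = 314 K.

T_H ≈ 314 K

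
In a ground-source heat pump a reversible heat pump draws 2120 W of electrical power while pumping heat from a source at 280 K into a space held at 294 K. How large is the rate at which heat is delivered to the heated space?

Q̇_H ≈ 44500 W

For a reversible heat pump, COP_HP = T_H/(T_H − T_C) = 294.00/14.00 = 21.0000.
Q_H = COP_HP · W = 21.0000 × 2120 = 44500 W.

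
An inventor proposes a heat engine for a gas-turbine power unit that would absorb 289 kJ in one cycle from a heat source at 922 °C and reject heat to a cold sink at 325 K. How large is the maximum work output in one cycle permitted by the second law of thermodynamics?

T_H = 922 °C → 922 + 273.15 = 1195.15 K.
No engine can exceed the Carnot limit: η_max = 1 − T_C/T_H = 1 − 325.00/1195.15 = 0.7281.
W_max = η_max · Q_H = 0.7281 × 289 = 210 kJ.

W_max ≈ 210 kJ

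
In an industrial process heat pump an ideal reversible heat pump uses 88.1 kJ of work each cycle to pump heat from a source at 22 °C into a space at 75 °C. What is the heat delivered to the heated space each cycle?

T_H = 75 °C → 75 + 273.15 = 348.15 K.
T_C = 22 °C → 22 + 273.15 = 295.15 K.
The Carnot heat-pump COP is COP_HP = T_H/(T_H − T_C) = 348.15/53.00 = 6.5689.
Q_H = COP_HP · W = 6.5689 × 88.1 = 578.7 kJ.

Q_H ≈ 578.7 kJ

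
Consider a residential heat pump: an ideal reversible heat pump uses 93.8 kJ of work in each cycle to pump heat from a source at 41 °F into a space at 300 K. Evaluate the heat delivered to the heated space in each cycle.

T_C = 41 °F → (41 − 32) × 5/9 = 5.00 °C = 278.15 K.
COP_HP = T_H/(T_H − T_C) = 300.00/21.85 = 13.7300.
Q_H = COP_HP · W = 13.7300 × 93.8 = 1290 kJ.

Q_H ≈ 1290 kJ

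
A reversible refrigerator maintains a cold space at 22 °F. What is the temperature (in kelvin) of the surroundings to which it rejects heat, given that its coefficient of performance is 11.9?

T_H ≈ 290.1 K

T_C = 22 °F → (22 − 32) × 5/9 = -5.56 °C = 267.59 K.
COP_R = T_C/(T_H − T_C) ⇒ T_H = T_C·(1 + 1/COP_R) = 267.59 × (1 + 1/11.9) = 290.1 K.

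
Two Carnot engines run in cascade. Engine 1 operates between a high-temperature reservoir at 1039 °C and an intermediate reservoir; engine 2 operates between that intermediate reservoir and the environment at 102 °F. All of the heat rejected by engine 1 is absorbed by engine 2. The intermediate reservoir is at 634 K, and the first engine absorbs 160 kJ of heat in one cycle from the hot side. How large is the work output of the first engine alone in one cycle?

W₁ ≈ 82.7 kJ

T_H = 1039 °C → 1039 + 273.15 = 1312.15 K.
T_C = 102 °F → (102 − 32) × 5/9 = 38.89 °C = 312.04 K.
First-stage efficiency η₁ = 1 − T_m/T_H = 1 − 634.00/1312.15 = 0.5168.
W₁ = η₁·Q_H = 0.5168 × 160 = 82.7 kJ.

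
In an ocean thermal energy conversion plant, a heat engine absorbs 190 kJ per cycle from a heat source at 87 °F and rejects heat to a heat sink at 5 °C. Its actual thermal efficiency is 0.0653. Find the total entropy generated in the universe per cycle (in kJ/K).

T_H = 87 °F → (87 − 32) × 5/9 = 30.56 °C = 303.71 K.
T_C = 5 °C → 5 + 273.15 = 278.15 K.
W = η·Q_H = 0.0653 × 190 = 12.41 kJ, so Q_C = Q_H − W = 177.6 kJ.
The hot reservoir loses entropy Q_H/T_H = 190/303.71 = 0.6256 kJ/K; the cold reservoir gains Q_C/T_C = 177.6/278.15 = 0.6385 kJ/K.
ΔS_univ = −Q_H/T_H + Q_C/T_C = 0.0129 kJ/K (> 0, since η = 0.0653 < η_Carnot = 0.084).

ΔS_univ ≈ 0.0129 kJ/K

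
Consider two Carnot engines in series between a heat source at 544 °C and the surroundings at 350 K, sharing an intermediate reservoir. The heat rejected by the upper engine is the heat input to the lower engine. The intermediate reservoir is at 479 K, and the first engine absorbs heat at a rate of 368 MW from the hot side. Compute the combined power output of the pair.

T_H = 544 °C → 544 + 273.15 = 817.15 K.
Two reversible stages in series are equivalent to a single Carnot engine between T_H and T_C, so η_total = 1 − T_C/T_H = 1 − 350.00/817.15 = 0.5717.
W_total = η_total · Q_H = 0.5717 × 368 = 210 MW.

Ẇ_total ≈ 210 MW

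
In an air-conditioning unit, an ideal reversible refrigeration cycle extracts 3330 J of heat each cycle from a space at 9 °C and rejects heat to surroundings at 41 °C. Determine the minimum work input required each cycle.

W_in ≈ 378 J

T_H = 41 °C → 41 + 273.15 = 314.15 K.
T_C = 9 °C → 9 + 273.15 = 282.15 K.
COP_R = T_C/(T_H − T_C) = 282.15/32.00 = 8.8172.
W = Q_C/COP_R = 3330/8.8172 = 378 J.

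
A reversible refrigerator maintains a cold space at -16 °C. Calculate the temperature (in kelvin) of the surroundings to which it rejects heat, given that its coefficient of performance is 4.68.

T_H ≈ 312.1 K

T_C = -16 °C → -16 + 273.15 = 257.15 K.
COP_R = T_C/(T_H − T_C) ⇒ T_H = T_C·(1 + 1/COP_R) = 257.15 × (1 + 1/4.68) = 312.1 K.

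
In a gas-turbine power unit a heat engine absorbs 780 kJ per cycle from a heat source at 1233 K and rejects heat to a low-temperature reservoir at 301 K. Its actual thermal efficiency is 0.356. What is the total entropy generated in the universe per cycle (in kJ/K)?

ΔS_univ ≈ 1.036 kJ/K

W = η·Q_H = 0.356 × 780 = 277.7 kJ, so Q_C = Q_H − W = 502.3 kJ.
The hot reservoir loses entropy Q_H/T_H = 780/1233.00 = 0.6326 kJ/K; the cold reservoir gains Q_C/T_C = 502.3/301.00 = 1.669 kJ/K.
ΔS_univ = −Q_H/T_H + Q_C/T_C = 1.036 kJ/K (> 0, since η = 0.356 < η_Carnot = 0.756).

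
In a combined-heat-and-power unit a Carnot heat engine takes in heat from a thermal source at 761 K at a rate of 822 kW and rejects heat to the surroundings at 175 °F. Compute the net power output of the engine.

T_C = 175 °F → (175 − 32) × 5/9 = 79.44 °C = 352.59 K.
Since the cycle is reversible, η = 1 − T_C/T_H = 1 − 352.59/761.00 = 0.5367.
W = η·Q_H = 0.5367 × 822 = 441 kW.

Ẇ ≈ 441 kW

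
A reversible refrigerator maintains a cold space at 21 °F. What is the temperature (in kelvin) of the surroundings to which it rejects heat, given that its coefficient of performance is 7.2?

T_H ≈ 304 K

T_C = 21 °F → (21 − 32) × 5/9 = -6.11 °C = 267.04 K.
COP_R = T_C/(T_H − T_C) ⇒ T_H = T_C·(1 + 1/COP_R) = 267.04 × (1 + 1/7.2) = 304 K.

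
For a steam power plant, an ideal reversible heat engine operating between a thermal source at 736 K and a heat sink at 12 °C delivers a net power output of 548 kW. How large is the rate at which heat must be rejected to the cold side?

T_C = 12 °C → 12 + 273.15 = 285.15 K.
For a reversible engine, η = 1 − T_C/T_H = 1 − 285.15/736.00 = 0.6126.
Since Q_C/Q_H = T_C/T_H and Q_H = W/η, Q_C = W·T_C/(T_H − T_C) = 548 × 285.15/450.85 = 346.6 kW.

Q̇_C ≈ 346.6 kW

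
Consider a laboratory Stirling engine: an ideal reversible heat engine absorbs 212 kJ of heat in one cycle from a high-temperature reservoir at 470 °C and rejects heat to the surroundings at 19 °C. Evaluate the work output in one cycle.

T_H = 470 °C → 470 + 273.15 = 743.15 K.
T_C = 19 °C → 19 + 273.15 = 292.15 K.
For a reversible engine, η = 1 − T_C/T_H = 1 − 292.15/743.15 = 0.6069.
W = η·Q_H = 0.6069 × 212 = 129 kJ.

W ≈ 129 kJ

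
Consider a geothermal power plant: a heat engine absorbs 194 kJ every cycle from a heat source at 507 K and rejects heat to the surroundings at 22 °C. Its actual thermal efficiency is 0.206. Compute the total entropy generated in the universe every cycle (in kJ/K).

T_C = 22 °C → 22 + 273.15 = 295.15 K.
W = η·Q_H = 0.206 × 194 = 39.96 kJ, so Q_C = Q_H − W = 154.0 kJ.
Reservoir entropy changes: ΔS_H = −Q_H/T_H = −194/507.00 = -0.3826 kJ/K and ΔS_C = +Q_C/T_C = 154.0/295.15 = 0.5219 kJ/K.
ΔS_univ = −Q_H/T_H + Q_C/T_C = 0.139 kJ/K (> 0, since η = 0.206 < η_Carnot = 0.418).

ΔS_univ ≈ 0.139 kJ/K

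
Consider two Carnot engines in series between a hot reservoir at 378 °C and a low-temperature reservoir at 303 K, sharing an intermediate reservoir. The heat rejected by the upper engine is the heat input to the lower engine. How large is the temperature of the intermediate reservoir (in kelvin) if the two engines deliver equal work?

T_m ≈ 477 K

T_H = 378 °C → 378 + 273.15 = 651.15 K.
For reversible stages Q_m = Q_H·(T_m/T_H). Setting W₁ = Q_H(1 − T_m/T_H) equal to W₂ = Q_m(1 − T_C/T_m) = Q_H·(T_m − T_C)/T_H gives T_H − T_m = T_m − T_C, so T_m = (T_H + T_C)/2 = (651.15 + 303.00)/2 = 477 K.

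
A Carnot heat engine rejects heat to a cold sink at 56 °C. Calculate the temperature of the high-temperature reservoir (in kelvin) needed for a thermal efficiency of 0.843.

T_H ≈ 2096 K

T_C = 56 °C → 56 + 273.15 = 329.15 K.
From η = 1 − T_C/T_H, solving for T_H gives T_H = T_C/(1 − η) = 329.15/(1 − 0.843) = 2096 K.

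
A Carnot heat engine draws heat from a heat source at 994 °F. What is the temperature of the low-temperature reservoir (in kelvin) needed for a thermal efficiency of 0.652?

T_H = 994 °F → (994 − 32) × 5/9 = 534.44 °C = 807.59 K.
From η = 1 − T_C/T_H, T_C = T_H·(1 − η) = 807.59 × (1 − 0.652) = 281 K.

T_C ≈ 281 K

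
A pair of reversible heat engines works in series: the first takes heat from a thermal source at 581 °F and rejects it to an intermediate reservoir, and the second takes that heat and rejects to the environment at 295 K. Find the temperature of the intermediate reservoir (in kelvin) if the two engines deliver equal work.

T_H = 581 °F → (581 − 32) × 5/9 = 305.00 °C = 578.15 K.
For reversible stages Q_m = Q_H·(T_m/T_H). Setting W₁ = Q_H(1 − T_m/T_H) equal to W₂ = Q_m(1 − T_C/T_m) = Q_H·(T_m − T_C)/T_H gives T_H − T_m = T_m − T_C, so T_m = (T_H + T_C)/2 = (578.15 + 295.00)/2 = 437 K.

T_m ≈ 437 K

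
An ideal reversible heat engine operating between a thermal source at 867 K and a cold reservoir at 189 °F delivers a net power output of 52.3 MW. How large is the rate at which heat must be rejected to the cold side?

Q̇_C ≈ 37.2 MW

T_C = 189 °F → (189 − 32) × 5/9 = 87.22 °C = 360.37 K.
Carnot efficiency: η = 1 − T_C/T_H = 1 − 360.37/867.00 = 0.5843.
Since Q_C/Q_H = T_C/T_H and Q_H = W/η, Q_C = W·T_C/(T_H − T_C) = 52.3 × 360.37/506.63 = 37.2 MW.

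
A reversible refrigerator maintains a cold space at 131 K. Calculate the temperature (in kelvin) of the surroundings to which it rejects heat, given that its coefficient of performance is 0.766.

COP_R = T_C/(T_H − T_C) ⇒ T_H = T_C·(1 + 1/COP_R) = 131.00 × (1 + 1/0.766) = 302.0 K.

T_H ≈ 302.0 K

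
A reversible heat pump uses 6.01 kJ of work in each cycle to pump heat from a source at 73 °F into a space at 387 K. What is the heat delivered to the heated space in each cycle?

Q_H ≈ 25.5 kJ

T_C = 73 °F → (73 − 32) × 5/9 = 22.78 °C = 295.93 K.
For a reversible heat pump, COP_HP = T_H/(T_H − T_C) = 387.00/91.07 = 4.2494.
Q_H = COP_HP · W = 4.2494 × 6.01 = 25.5 kJ.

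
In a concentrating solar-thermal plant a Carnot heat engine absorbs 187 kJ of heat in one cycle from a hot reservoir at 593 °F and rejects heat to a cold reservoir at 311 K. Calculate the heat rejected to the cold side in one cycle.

Q_C ≈ 99.4 kJ

T_H = 593 °F → (593 − 32) × 5/9 = 311.67 °C = 584.82 K.
For a reversible engine, η = 1 − T_C/T_H = 1 − 311.00/584.82 = 0.4682.
For a reversible cycle Q_C/Q_H = T_C/T_H, so Q_C = 187 × 311.00/584.82 = 99.4 kJ.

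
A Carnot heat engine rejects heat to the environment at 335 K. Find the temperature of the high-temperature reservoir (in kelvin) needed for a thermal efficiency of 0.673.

T_H ≈ 1020 K

From η = 1 − T_C/T_H, solving for T_H gives T_H = T_C/(1 − η) = 335.00/(1 − 0.673) = 1020 K.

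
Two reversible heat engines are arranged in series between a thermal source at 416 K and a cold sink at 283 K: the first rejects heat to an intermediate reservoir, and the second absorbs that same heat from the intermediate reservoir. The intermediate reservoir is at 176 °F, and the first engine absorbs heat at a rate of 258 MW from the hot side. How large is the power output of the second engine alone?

T_m = 176 °F → (176 − 32) × 5/9 = 80.00 °C = 353.15 K.
Heat entering the second stage: Q_m = Q_H·(T_m/T_H) = 258 × 353.15/416.00 = 219.0 MW.
Second-stage efficiency η₂ = 1 − T_C/T_m = 1 − 283.00/353.15 = 0.1986, so W₂ = η₂·Q_m = 43.51 MW.

Ẇ₂ ≈ 43.51 MW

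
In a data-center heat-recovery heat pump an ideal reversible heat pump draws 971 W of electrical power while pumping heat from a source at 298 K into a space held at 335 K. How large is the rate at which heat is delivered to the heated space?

Q̇_H ≈ 8790 W

Reversible heating COP: COP_HP = T_H/(T_H − T_C) = 335.00/37.00 = 9.0541.
Q_H = COP_HP · W = 9.0541 × 971 = 8790 W.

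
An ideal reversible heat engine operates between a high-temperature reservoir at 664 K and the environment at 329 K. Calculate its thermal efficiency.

For a reversible engine, η = 1 − T_C/T_H = 1 − 329.00/664.00 = 0.5045.

η ≈ 0.5045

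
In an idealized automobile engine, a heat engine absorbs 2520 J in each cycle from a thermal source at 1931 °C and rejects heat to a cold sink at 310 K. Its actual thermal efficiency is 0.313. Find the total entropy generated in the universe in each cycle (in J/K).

T_H = 1931 °C → 1931 + 273.15 = 2204.15 K.
W = η·Q_H = 0.313 × 2520 = 788.8 J, so Q_C = Q_H − W = 1731 J.
Reservoir entropy changes: ΔS_H = −Q_H/T_H = −2520/2204.15 = -1.143 J/K and ΔS_C = +Q_C/T_C = 1731/310.00 = 5.585 J/K.
ΔS_univ = −Q_H/T_H + Q_C/T_C = 4.441 J/K (> 0, since η = 0.313 < η_Carnot = 0.859).

ΔS_univ ≈ 4.441 J/K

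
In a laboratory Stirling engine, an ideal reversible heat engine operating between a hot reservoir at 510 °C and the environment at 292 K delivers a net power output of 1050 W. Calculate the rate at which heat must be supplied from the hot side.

Q̇_H ≈ 1670 W

T_H = 510 °C → 510 + 273.15 = 783.15 K.
For a reversible engine, η = 1 − T_C/T_H = 1 − 292.00/783.15 = 0.6271.
Q_H = W/η = 1050/0.6271 = 1670 W.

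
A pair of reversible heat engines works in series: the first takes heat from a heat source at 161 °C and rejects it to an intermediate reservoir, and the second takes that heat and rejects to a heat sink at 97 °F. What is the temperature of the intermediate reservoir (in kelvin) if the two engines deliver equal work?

T_m ≈ 371.7 K

T_H = 161 °C → 161 + 273.15 = 434.15 K.
T_C = 97 °F → (97 − 32) × 5/9 = 36.11 °C = 309.26 K.
For reversible stages Q_m = Q_H·(T_m/T_H). Setting W₁ = Q_H(1 − T_m/T_H) equal to W₂ = Q_m(1 − T_C/T_m) = Q_H·(T_m − T_C)/T_H gives T_H − T_m = T_m − T_C, so T_m = (T_H + T_C)/2 = (434.15 + 309.26)/2 = 371.7 K.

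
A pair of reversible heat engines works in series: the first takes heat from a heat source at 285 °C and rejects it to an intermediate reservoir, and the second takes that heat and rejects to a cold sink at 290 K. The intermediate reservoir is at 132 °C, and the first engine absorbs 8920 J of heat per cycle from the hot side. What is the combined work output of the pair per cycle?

W_total ≈ 4290 J

T_H = 285 °C → 285 + 273.15 = 558.15 K.
Two reversible stages in series are equivalent to a single Carnot engine between T_H and T_C, so η_total = 1 − T_C/T_H = 1 − 290.00/558.15 = 0.4804.
W_total = η_total · Q_H = 0.4804 × 8920 = 4290 J.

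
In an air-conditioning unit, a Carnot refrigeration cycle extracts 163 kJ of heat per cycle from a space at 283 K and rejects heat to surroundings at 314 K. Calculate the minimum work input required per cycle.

W_in ≈ 17.9 kJ

For a reversible refrigerator, COP_R = T_C/(T_H − T_C) = 283.00/31.00 = 9.1290.
W = Q_C/COP_R = 163/9.1290 = 17.9 kJ.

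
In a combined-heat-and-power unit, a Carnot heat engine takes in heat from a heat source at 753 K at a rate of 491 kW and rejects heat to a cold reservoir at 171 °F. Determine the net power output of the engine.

Ẇ ≈ 263 kW

T_C = 171 °F → (171 − 32) × 5/9 = 77.22 °C = 350.37 K.
The Carnot efficiency is η = 1 − T_C/T_H = 1 − 350.37/753.00 = 0.5347.
W = η·Q_H = 0.5347 × 491 = 263 kW.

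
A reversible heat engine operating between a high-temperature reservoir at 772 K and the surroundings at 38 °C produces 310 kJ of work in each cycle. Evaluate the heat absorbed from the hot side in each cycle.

Q_H ≈ 519.3 kJ

T_C = 38 °C → 38 + 273.15 = 311.15 K.
Since the cycle is reversible, η = 1 − T_C/T_H = 1 − 311.15/772.00 = 0.5970.
Q_H = W/η = 310/0.5970 = 519.3 kJ.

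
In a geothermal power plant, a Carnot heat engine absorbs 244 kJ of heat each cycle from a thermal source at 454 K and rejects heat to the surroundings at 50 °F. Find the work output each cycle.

T_C = 50 °F → (50 − 32) × 5/9 = 10.00 °C = 283.15 K.
η_rev = 1 − T_C/T_H = 1 − 283.15/454.00 = 0.3763.
W = η·Q_H = 0.3763 × 244 = 91.8 kJ.

W ≈ 91.8 kJ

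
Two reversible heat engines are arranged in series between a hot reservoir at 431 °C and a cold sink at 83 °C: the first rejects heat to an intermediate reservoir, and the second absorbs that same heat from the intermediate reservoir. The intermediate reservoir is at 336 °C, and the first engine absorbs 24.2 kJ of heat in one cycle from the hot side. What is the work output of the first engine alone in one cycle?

W₁ ≈ 3.265 kJ

T_H = 431 °C → 431 + 273.15 = 704.15 K.
T_C = 83 °C → 83 + 273.15 = 356.15 K.
T_m = 336 °C → 336 + 273.15 = 609.15 K.
First-stage efficiency η₁ = 1 − T_m/T_H = 1 − 609.15/704.15 = 0.1349.
W₁ = η₁·Q_H = 0.1349 × 24.2 = 3.265 kJ.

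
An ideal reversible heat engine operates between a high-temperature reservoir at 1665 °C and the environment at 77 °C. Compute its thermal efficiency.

T_H = 1665 °C → 1665 + 273.15 = 1938.15 K.
T_C = 77 °C → 77 + 273.15 = 350.15 K.
Carnot efficiency: η = 1 − T_C/T_H = 1 − 350.15/1938.15 = 0.819.

η ≈ 0.819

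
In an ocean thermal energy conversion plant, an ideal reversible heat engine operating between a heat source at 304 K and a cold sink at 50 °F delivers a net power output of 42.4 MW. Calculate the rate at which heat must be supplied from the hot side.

Q̇_H ≈ 618 MW

T_C = 50 °F → (50 − 32) × 5/9 = 10.00 °C = 283.15 K.
η_rev = 1 − T_C/T_H = 1 − 283.15/304.00 = 0.0686.
Q_H = W/η = 42.4/0.0686 = 618 MW.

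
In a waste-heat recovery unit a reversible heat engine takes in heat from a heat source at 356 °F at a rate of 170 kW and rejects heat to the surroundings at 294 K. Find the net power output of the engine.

T_H = 356 °F → (356 − 32) × 5/9 = 180.00 °C = 453.15 K.
Since the cycle is reversible, η = 1 − T_C/T_H = 1 − 294.00/453.15 = 0.3512.
W = η·Q_H = 0.3512 × 170 = 59.7 kW.

Ẇ ≈ 59.7 kW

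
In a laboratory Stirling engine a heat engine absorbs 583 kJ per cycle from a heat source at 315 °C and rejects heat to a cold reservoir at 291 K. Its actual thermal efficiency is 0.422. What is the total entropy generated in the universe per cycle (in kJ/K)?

T_H = 315 °C → 315 + 273.15 = 588.15 K.
W = η·Q_H = 0.422 × 583 = 246.0 kJ, so Q_C = Q_H − W = 337.0 kJ.
Entropy balance on the reservoirs: −Q_H/T_H = -0.9912 kJ/K, +Q_C/T_C = 1.158 kJ/K.
ΔS_univ = −Q_H/T_H + Q_C/T_C = 0.167 kJ/K (> 0, since η = 0.422 < η_Carnot = 0.505).

ΔS_univ ≈ 0.167 kJ/K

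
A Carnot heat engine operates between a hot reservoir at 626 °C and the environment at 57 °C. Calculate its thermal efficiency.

T_H = 626 °C → 626 + 273.15 = 899.15 K.
T_C = 57 °C → 57 + 273.15 = 330.15 K.
The Carnot efficiency is η = 1 − T_C/T_H = 1 − 330.15/899.15 = 0.633.

η ≈ 0.633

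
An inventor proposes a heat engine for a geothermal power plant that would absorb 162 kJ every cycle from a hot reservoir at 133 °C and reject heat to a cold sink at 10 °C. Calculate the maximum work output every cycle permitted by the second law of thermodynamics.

T_H = 133 °C → 133 + 273.15 = 406.15 K.
T_C = 10 °C → 10 + 273.15 = 283.15 K.
By the Carnot theorem, η_max = 1 − T_C/T_H = 1 − 283.15/406.15 = 0.3028.
W_max = η_max · Q_H = 0.3028 × 162 = 49.1 kJ.

W_max ≈ 49.1 kJ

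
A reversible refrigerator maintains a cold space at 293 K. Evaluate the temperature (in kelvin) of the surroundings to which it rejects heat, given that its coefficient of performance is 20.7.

COP_R = T_C/(T_H − T_C) ⇒ T_H = T_C·(1 + 1/COP_R) = 293.00 × (1 + 1/20.7) = 307.2 K.

T_H ≈ 307.2 K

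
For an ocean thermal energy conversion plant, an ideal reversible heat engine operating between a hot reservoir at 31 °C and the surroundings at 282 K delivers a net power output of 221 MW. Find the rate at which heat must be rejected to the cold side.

Q̇_C ≈ 2810 MW

T_H = 31 °C → 31 + 273.15 = 304.15 K.
Since the cycle is reversible, η = 1 − T_C/T_H = 1 − 282.00/304.15 = 0.0728.
Since Q_C/Q_H = T_C/T_H and Q_H = W/η, Q_C = W·T_C/(T_H − T_C) = 221 × 282.00/22.15 = 2810 MW.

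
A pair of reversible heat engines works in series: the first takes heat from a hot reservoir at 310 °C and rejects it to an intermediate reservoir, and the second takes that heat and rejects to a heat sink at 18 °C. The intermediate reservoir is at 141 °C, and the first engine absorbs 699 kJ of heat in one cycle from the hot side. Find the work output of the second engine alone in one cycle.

T_H = 310 °C → 310 + 273.15 = 583.15 K.
T_C = 18 °C → 18 + 273.15 = 291.15 K.
T_m = 141 °C → 141 + 273.15 = 414.15 K.
Heat entering the second stage: Q_m = Q_H·(T_m/T_H) = 699 × 414.15/583.15 = 496 kJ.
Second-stage efficiency η₂ = 1 − T_C/T_m = 1 − 291.15/414.15 = 0.2970, so W₂ = η₂·Q_m = 147 kJ.

W₂ ≈ 147 kJ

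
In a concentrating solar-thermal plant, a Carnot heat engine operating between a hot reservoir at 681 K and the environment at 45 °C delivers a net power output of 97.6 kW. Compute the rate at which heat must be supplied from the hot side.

T_C = 45 °C → 45 + 273.15 = 318.15 K.
Since the cycle is reversible, η = 1 − T_C/T_H = 1 − 318.15/681.00 = 0.5328.
Q_H = W/η = 97.6/0.5328 = 183 kW.

Q̇_H ≈ 183 kW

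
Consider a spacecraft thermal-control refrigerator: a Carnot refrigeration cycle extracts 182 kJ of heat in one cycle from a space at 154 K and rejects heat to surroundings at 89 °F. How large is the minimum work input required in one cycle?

W_in ≈ 178 kJ

T_H = 89 °F → (89 − 32) × 5/9 = 31.67 °C = 304.82 K.
The reversible coefficient of performance is COP_R = T_C/(T_H − T_C) = 154.00/150.82 = 1.0211.
W = Q_C/COP_R = 182/1.0211 = 178 kJ.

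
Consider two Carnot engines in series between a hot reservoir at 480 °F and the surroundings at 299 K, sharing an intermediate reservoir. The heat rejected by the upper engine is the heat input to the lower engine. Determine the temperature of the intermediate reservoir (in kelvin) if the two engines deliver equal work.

T_H = 480 °F → (480 − 32) × 5/9 = 248.89 °C = 522.04 K.
For reversible stages Q_m = Q_H·(T_m/T_H). Setting W₁ = Q_H(1 − T_m/T_H) equal to W₂ = Q_m(1 − T_C/T_m) = Q_H·(T_m − T_C)/T_H gives T_H − T_m = T_m − T_C, so T_m = (T_H + T_C)/2 = (522.04 + 299.00)/2 = 411 K.

T_m ≈ 411 K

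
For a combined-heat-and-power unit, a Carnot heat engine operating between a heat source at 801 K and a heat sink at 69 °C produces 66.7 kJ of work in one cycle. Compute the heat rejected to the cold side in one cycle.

T_C = 69 °C → 69 + 273.15 = 342.15 K.
Since the cycle is reversible, η = 1 − T_C/T_H = 1 − 342.15/801.00 = 0.5728.
Since Q_C/Q_H = T_C/T_H and Q_H = W/η, Q_C = W·T_C/(T_H − T_C) = 66.7 × 342.15/458.85 = 49.74 kJ.

Q_C ≈ 49.74 kJ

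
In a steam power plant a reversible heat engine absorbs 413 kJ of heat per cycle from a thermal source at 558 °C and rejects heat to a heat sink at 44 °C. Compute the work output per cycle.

T_H = 558 °C → 558 + 273.15 = 831.15 K.
T_C = 44 °C → 44 + 273.15 = 317.15 K.
The Carnot efficiency is η = 1 − T_C/T_H = 1 − 317.15/831.15 = 0.6184.
W = η·Q_H = 0.6184 × 413 = 255 kJ.

W ≈ 255 kJ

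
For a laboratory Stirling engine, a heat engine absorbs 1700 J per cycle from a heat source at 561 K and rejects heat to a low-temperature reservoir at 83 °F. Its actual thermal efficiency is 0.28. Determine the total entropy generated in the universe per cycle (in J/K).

ΔS_univ ≈ 1.03 J/K

T_C = 83 °F → (83 − 32) × 5/9 = 28.33 °C = 301.48 K.
W = η·Q_H = 0.28 × 1700 = 476.0 J, so Q_C = Q_H − W = 1224 J.
Entropy balance on the reservoirs: −Q_H/T_H = -3.030 J/K, +Q_C/T_C = 4.060 J/K.
ΔS_univ = −Q_H/T_H + Q_C/T_C = 1.03 J/K (> 0, since η = 0.28 < η_Carnot = 0.463).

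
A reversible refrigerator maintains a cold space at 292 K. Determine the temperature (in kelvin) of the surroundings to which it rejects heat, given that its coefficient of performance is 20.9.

COP_R = T_C/(T_H − T_C) ⇒ T_H = T_C·(1 + 1/COP_R) = 292.00 × (1 + 1/20.9) = 306 K.

T_H ≈ 306 K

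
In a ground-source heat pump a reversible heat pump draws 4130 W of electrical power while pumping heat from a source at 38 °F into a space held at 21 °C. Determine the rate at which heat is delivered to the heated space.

T_H = 21 °C → 21 + 273.15 = 294.15 K.
T_C = 38 °F → (38 − 32) × 5/9 = 3.33 °C = 276.48 K.
Reversible heating COP: COP_HP = T_H/(T_H − T_C) = 294.15/17.67 = 16.6500.
Q_H = COP_HP · W = 16.6500 × 4130 = 68800 W.

Q̇_H ≈ 68800 W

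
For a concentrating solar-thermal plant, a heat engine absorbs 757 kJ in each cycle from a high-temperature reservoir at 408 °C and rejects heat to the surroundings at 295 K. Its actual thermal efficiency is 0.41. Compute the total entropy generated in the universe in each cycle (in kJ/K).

ΔS_univ ≈ 0.403 kJ/K

T_H = 408 °C → 408 + 273.15 = 681.15 K.
W = η·Q_H = 0.41 × 757 = 310.4 kJ, so Q_C = Q_H − W = 446.6 kJ.
Entropy balance on the reservoirs: −Q_H/T_H = -1.111 kJ/K, +Q_C/T_C = 1.514 kJ/K.
ΔS_univ = −Q_H/T_H + Q_C/T_C = 0.403 kJ/K (> 0, since η = 0.41 < η_Carnot = 0.567).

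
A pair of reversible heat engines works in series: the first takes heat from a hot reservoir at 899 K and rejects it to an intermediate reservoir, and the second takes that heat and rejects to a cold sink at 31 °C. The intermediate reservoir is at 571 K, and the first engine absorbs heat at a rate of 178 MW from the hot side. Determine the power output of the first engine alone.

T_C = 31 °C → 31 + 273.15 = 304.15 K.
First-stage efficiency η₁ = 1 − T_m/T_H = 1 − 571.00/899.00 = 0.3648.
W₁ = η₁·Q_H = 0.3648 × 178 = 64.94 MW.

Ẇ₁ ≈ 64.94 MW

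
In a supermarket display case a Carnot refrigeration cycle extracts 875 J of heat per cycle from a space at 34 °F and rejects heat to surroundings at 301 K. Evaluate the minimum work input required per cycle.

W_in ≈ 85.3 J

T_C = 34 °F → (34 − 32) × 5/9 = 1.11 °C = 274.26 K.
For a reversible refrigerator, COP_R = T_C/(T_H − T_C) = 274.26/26.74 = 10.2570.
W = Q_C/COP_R = 875/10.2570 = 85.3 J.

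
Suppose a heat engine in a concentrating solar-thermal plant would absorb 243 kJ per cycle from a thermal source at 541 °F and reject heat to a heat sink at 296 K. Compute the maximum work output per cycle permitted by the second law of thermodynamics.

W_max ≈ 114 kJ

T_H = 541 °F → (541 − 32) × 5/9 = 282.78 °C = 555.93 K.
The second-law ceiling is the Carnot efficiency, η_max = 1 − T_C/T_H = 1 − 296.00/555.93 = 0.4676.
W_max = η_max · Q_H = 0.4676 × 243 = 114 kJ.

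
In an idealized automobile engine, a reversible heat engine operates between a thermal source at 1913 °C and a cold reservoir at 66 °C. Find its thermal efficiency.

η ≈ 0.8449

T_H = 1913 °C → 1913 + 273.15 = 2186.15 K.
T_C = 66 °C → 66 + 273.15 = 339.15 K.
The Carnot efficiency is η = 1 − T_C/T_H = 1 − 339.15/2186.15 = 0.8449.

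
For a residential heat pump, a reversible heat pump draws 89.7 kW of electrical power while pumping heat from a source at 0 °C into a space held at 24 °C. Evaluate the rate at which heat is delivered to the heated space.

T_H = 24 °C → 24 + 273.15 = 297.15 K.
T_C = 0 °C → 0 + 273.15 = 273.15 K.
COP_HP = T_H/(T_H − T_C) = 297.15/24.00 = 12.3812.
Q_H = COP_HP · W = 12.3812 × 89.7 = 1111 kW.

Q̇_H ≈ 1111 kW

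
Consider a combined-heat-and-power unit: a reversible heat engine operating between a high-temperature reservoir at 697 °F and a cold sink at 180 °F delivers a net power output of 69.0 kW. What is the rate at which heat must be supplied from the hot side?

T_H = 697 °F → (697 − 32) × 5/9 = 369.44 °C = 642.59 K.
T_C = 180 °F → (180 − 32) × 5/9 = 82.22 °C = 355.37 K.
Carnot efficiency: η = 1 − T_C/T_H = 1 − 355.37/642.59 = 0.4470.
Q_H = W/η = 69.0/0.4470 = 154 kW.

Q̇_H ≈ 154 kW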